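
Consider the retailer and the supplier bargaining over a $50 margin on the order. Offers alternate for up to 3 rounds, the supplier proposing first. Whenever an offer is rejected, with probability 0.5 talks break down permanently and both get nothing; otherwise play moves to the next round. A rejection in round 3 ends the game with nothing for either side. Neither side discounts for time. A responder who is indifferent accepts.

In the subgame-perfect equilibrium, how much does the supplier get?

37.5

Round 3 (the supplier proposes): the retailer will accept anything ≥ 0, so the supplier offers 0 and keeps 50.
Round 2 (the retailer proposes): rejecting gives the supplier an expected 0.5 × 50 = 25. The retailer offers 25 and keeps 50 − 25 = 25.
Round 1 (the supplier proposes): rejecting gives the retailer an expected 0.5 × 25 = 12.5, so the supplier offers 12.5, keeping 37.5.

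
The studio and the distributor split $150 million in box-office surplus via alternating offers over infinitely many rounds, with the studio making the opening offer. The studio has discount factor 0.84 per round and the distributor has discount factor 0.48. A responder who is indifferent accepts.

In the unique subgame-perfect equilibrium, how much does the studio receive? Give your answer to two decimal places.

130.70

In a stationary SPE each proposer offers the other exactly their discounted continuation value.
If the studio keeps x when proposing and the distributor keeps y when proposing, then x = 150 − 0.48y and y = 150 − 0.84x.
Solving: x = 150(1 − 0.48) / (1 − 0.84·0.48) = 78 / 0.5968 ≈ 130.6971.
The distributor gets 150 − 130.6971 ≈ 19.3029.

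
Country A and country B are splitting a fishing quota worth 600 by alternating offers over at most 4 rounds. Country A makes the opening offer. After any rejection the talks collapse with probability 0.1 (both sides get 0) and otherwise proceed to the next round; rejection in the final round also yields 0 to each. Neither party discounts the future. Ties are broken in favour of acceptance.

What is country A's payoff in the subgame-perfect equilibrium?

Round 4 (country B proposes): rejection yields 0 for country A; country B offers 0 and keeps 600.
Round 3 (country A proposes): rejecting gives country B an expected 0.9 × 600 = 540. Country A offers 540 and keeps 600 − 540 = 60.
Round 2 (country B proposes): rejecting gives country A an expected 0.9 × 60 = 54, so country B offers 54, keeping 546.
Round 1 (country A proposes): rejecting gives country B an expected 0.9 × 546 = 491.4; country A offers that and keeps 108.6.

108.6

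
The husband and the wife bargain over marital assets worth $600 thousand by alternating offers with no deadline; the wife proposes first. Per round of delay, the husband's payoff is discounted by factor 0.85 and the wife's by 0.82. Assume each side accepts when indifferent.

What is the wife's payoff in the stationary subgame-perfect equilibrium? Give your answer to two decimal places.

In a stationary SPE each proposer offers the other exactly their discounted continuation value.
If the wife keeps x when proposing and the husband keeps y when proposing, then x = 600 − 0.85y and y = 600 − 0.82x.
Solving: x = 600(1 − 0.85) / (1 − 0.82·0.85) = 90 / 0.303 ≈ 297.0297.
The husband gets 600 − 297.0297 ≈ 302.9703.

297.03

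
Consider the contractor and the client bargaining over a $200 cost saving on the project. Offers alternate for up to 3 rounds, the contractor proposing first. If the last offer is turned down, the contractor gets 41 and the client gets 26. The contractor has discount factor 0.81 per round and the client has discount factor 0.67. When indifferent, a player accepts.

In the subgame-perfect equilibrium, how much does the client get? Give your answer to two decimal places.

39.57

Round 3 (the contractor proposes): the client gets 26 if talks fail, so the contractor offers 26 and keeps 174.
Round 2 (the client proposes): the contractor can get 174 next round, worth 0.81 × 174 = 140.94 now, so the client offers 140.94, keeping 59.06.
Round 1 (the contractor proposes): the client can get 59.06 next round, worth 0.67 × 59.06 = 39.5702 now; the contractor offers that and keeps 160.4298.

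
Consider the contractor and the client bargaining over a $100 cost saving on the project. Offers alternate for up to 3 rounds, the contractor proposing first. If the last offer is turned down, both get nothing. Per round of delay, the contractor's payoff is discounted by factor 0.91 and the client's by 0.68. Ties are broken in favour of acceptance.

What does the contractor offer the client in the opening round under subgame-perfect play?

6.12

Work backward from the last round.
Round 3 (the contractor proposes): the client will accept anything ≥ 0, so the contractor offers 0 and keeps 100.
Round 2 (the client proposes): the contractor can get 100 next round, worth 0.91 × 100 = 91 now. The client offers 91 and keeps 100 − 91 = 9.
Round 1 (the contractor proposes): the client can get 9 next round, worth 0.68 × 9 = 6.12 now, so the contractor offers 6.12, keeping 93.88.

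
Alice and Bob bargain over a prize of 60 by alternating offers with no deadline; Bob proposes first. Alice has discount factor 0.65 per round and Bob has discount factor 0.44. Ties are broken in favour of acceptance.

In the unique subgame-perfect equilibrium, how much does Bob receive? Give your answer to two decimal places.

In a stationary SPE each proposer offers the other exactly their discounted continuation value.
If Bob keeps x when proposing and Alice keeps y when proposing, then x = 60 − 0.65y and y = 60 − 0.44x.
Solving: x = 60(1 − 0.65) / (1 − 0.44·0.65) = 21 / 0.714 ≈ 29.4118.
Alice gets 60 − 29.4118 ≈ 30.5882.

29.41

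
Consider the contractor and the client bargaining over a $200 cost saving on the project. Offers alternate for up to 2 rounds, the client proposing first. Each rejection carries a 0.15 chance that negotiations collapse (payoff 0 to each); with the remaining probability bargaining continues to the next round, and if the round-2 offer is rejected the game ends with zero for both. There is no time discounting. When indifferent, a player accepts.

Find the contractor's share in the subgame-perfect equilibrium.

170

By backward induction:
Round 2 (the contractor proposes): rejection yields 0 for the client; the contractor offers 0 and keeps 200.
Round 1 (the client proposes): rejecting gives the contractor an expected 0.85 × 200 = 170; the client offers that and keeps 30.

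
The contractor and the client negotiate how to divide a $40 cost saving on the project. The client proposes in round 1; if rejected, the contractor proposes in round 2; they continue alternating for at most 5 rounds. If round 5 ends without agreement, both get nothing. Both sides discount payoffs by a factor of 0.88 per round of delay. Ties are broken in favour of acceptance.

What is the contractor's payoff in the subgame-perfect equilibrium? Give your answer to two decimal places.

7.50

Work backward from the last round.
Round 5 (the client proposes): rejection yields 0 for the contractor; the client offers 0 and keeps 40.
Round 4 (the contractor proposes): the client can get 40 next round, worth 0.88 × 40 = 35.2 now. The contractor offers 35.2 and keeps 40 − 35.2 = 4.8.
Round 3 (the client proposes): the contractor can get 4.8 next round, worth 0.88 × 4.8 = 4.224 now; the client offers that and keeps 35.776.
Round 2 (the contractor proposes): the client can get 35.776 next round, worth 0.88 × 35.776 = 31.48288 now. The contractor offers 31.48288 and keeps 40 − 31.48288 = 8.51712.
Round 1 (the client proposes): the contractor can get 8.51712 next round, worth 0.88 × 8.51712 = 7.4950656 now; the client offers that and keeps 32.5049344.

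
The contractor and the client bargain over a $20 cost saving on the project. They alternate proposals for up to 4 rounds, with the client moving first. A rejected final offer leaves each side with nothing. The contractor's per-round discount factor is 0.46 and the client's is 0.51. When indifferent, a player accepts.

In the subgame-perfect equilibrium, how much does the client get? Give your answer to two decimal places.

13.33

Work backward from the last round.
Round 4 (the contractor proposes): rejection yields 0 for the client; the contractor offers 0 and keeps 20.
Round 3 (the client proposes): the contractor can get 20 next round, worth 0.46 × 20 = 9.2 now; the client offers that and keeps 10.8.
Round 2 (the contractor proposes): the client can get 10.8 next round, worth 0.51 × 10.8 = 5.508 now, so the contractor offers 5.508, keeping 14.492.
Round 1 (the client proposes): the contractor can get 14.492 next round, worth 0.46 × 14.492 = 6.66632 now; the client offers that and keeps 13.33368.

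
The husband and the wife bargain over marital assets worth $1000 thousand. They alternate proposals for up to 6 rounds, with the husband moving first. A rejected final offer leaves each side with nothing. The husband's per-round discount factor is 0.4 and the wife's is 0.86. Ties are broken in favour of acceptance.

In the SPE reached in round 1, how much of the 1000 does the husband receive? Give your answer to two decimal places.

204.73

By backward induction:
Round 6 (the wife proposes): rejection yields 0 for the husband; the wife offers 0 and keeps 1000.
Round 5 (the husband proposes): the wife can get 1000 next round, worth 0.86 × 1000 = 860 now; the husband offers that and keeps 140.
Round 4 (the wife proposes): the husband can get 140 next round, worth 0.4 × 140 = 56 now. The wife offers 56 and keeps 1000 − 56 = 944.
Round 3 (the husband proposes): the wife can get 944 next round, worth 0.86 × 944 = 811.84 now, so the husband offers 811.84, keeping 188.16.
Round 2 (the wife proposes): the husband can get 188.16 next round, worth 0.4 × 188.16 = 75.264 now, so the wife offers 75.264, keeping 924.736.
Round 1 (the husband proposes): the wife can get 924.736 next round, worth 0.86 × 924.736 = 795.27296 now; the husband offers that and keeps 204.72704.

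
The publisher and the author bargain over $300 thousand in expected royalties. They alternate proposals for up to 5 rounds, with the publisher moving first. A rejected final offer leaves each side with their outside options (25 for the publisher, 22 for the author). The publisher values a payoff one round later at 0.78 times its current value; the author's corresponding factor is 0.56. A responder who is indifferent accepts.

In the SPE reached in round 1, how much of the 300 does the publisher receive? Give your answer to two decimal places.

242.70

Round 5 (the publisher proposes): the author gets 22 if talks fail, so the publisher offers 22 and keeps 278.
Round 4 (the author proposes): the publisher can get 278 next round, worth 0.78 × 278 = 216.84 now. The author offers 216.84 and keeps 300 − 216.84 = 83.16.
Round 3 (the publisher proposes): the author can get 83.16 next round, worth 0.56 × 83.16 = 46.5696 now. The publisher offers 46.5696 and keeps 300 − 46.5696 = 253.4304.
Round 2 (the author proposes): the publisher can get 253.4304 next round, worth 0.78 × 253.4304 = 197.675712 now. The author offers 197.675712 and keeps 300 − 197.675712 = 102.324288.
Round 1 (the publisher proposes): the author can get 102.324288 next round, worth 0.56 × 102.324288 = 57.30160128 now. The publisher offers 57.30160128 and keeps 300 − 57.30160128 = 242.69839872.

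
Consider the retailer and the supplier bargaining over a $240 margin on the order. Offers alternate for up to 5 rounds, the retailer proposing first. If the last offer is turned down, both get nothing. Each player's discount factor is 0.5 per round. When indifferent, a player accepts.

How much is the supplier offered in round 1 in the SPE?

75

Round 5 (the retailer proposes): the supplier will accept anything ≥ 0, so the retailer offers 0 and keeps 240.
Round 4 (the supplier proposes): the retailer can get 240 next round, worth 0.5 × 240 = 120 now, so the supplier offers 120, keeping 120.
Round 3 (the retailer proposes): the supplier can get 120 next round, worth 0.5 × 120 = 60 now, so the retailer offers 60, keeping 180.
Round 2 (the supplier proposes): the retailer can get 180 next round, worth 0.5 × 180 = 90 now. The supplier offers 90 and keeps 240 − 90 = 150.
Round 1 (the retailer proposes): the supplier can get 150 next round, worth 0.5 × 150 = 75 now, so the retailer offers 75, keeping 165.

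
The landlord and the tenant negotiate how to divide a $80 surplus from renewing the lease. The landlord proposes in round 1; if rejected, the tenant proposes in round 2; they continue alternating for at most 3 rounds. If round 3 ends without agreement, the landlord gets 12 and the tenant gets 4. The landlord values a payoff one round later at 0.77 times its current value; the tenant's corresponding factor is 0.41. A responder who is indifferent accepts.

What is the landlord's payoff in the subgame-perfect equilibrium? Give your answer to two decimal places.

Round 3 (the landlord proposes): the tenant gets 4 if talks fail, so the landlord offers 4 and keeps 76.
Round 2 (the tenant proposes): the landlord can get 76 next round, worth 0.77 × 76 = 58.52 now. The tenant offers 58.52 and keeps 80 − 58.52 = 21.48.
Round 1 (the landlord proposes): the tenant can get 21.48 next round, worth 0.41 × 21.48 = 8.8068 now. The landlord offers 8.8068 and keeps 80 − 8.8068 = 71.1932.

71.19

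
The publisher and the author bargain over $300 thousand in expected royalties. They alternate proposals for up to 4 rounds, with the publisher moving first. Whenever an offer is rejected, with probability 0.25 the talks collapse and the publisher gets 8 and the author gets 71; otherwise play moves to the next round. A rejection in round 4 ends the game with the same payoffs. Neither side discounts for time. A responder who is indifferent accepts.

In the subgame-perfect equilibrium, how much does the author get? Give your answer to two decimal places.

205.67

By backward induction:
Round 4 (the author proposes): the publisher gets 8 if talks fail, so the author offers 8 and keeps 292.
Round 3 (the publisher proposes): rejecting gives the author an expected 0.75 × 292 + 0.25 × 71 = 236.75; the publisher offers that and keeps 63.25.
Round 2 (the author proposes): rejecting gives the publisher an expected 0.75 × 63.25 + 0.25 × 8 = 49.4375. The author offers 49.4375 and keeps 300 − 49.4375 = 250.5625.
Round 1 (the publisher proposes): rejecting gives the author an expected 0.75 × 250.5625 + 0.25 × 71 = 205.671875. The publisher offers 205.671875 and keeps 300 − 205.671875 = 94.328125.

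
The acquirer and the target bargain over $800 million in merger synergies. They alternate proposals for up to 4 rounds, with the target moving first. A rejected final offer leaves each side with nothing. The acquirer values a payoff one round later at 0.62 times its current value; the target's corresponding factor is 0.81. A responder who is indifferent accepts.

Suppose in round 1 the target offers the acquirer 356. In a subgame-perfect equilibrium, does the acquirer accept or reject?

Round 4 (the acquirer proposes): the target will accept anything ≥ 0, so the acquirer offers 0 and keeps 800.
Round 3 (the target proposes): the acquirer can get 800 next round, worth 0.62 × 800 = 496 now, so the target offers 496, keeping 304.
Round 2 (the acquirer proposes): the target can get 304 next round, worth 0.81 × 304 = 246.24 now, so the acquirer offers 246.24, keeping 553.76.
So by rejecting in round 1, the acquirer gets 553.76 next round, worth 0.62 × 553.76 = 343.3312 now.
Offer 356 ≥ 343.3312, so the acquirer accepts.

Accept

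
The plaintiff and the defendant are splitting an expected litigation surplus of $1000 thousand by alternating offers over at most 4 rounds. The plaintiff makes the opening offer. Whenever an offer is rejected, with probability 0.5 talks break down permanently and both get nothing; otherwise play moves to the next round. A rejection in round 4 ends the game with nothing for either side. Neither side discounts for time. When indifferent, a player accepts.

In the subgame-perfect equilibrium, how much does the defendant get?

Round 4 (the defendant proposes): the plaintiff will accept anything ≥ 0, so the defendant offers 0 and keeps 1000.
Round 3 (the plaintiff proposes): rejecting gives the defendant an expected 0.5 × 1000 = 500; the plaintiff offers that and keeps 500.
Round 2 (the defendant proposes): rejecting gives the plaintiff an expected 0.5 × 500 = 250, so the defendant offers 250, keeping 750.
Round 1 (the plaintiff proposes): rejecting gives the defendant an expected 0.5 × 750 = 375, so the plaintiff offers 375, keeping 625.

375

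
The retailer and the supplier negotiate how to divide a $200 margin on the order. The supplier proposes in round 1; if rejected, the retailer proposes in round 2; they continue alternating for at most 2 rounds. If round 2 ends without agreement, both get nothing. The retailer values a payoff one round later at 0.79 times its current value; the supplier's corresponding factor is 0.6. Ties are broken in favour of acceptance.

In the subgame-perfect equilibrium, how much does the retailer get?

158

Round 2 (the retailer proposes): the supplier will accept anything ≥ 0, so the retailer offers 0 and keeps 200.
Round 1 (the supplier proposes): the retailer can get 200 next round, worth 0.79 × 200 = 158 now. The supplier offers 158 and keeps 200 − 158 = 42.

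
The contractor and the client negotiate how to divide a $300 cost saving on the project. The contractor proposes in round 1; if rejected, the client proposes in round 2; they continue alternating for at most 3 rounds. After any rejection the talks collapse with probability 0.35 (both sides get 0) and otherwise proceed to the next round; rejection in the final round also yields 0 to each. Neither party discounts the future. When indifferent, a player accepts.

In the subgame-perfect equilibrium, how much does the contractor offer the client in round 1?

Round 3 (the contractor proposes): the client will accept anything ≥ 0, so the contractor offers 0 and keeps 300.
Round 2 (the client proposes): rejecting gives the contractor an expected 0.65 × 300 = 195, so the client offers 195, keeping 105.
Round 1 (the contractor proposes): rejecting gives the client an expected 0.65 × 105 = 68.25. The contractor offers 68.25 and keeps 300 − 68.25 = 231.75.

68.25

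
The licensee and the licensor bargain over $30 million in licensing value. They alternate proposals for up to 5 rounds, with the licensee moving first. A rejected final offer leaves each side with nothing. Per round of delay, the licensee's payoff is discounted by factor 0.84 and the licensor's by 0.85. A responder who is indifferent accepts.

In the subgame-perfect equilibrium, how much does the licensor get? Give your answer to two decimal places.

6.99

Round 5 (the licensee proposes): the licensor will accept anything ≥ 0, so the licensee offers 0 and keeps 30.
Round 4 (the licensor proposes): the licensee can get 30 next round, worth 0.84 × 30 = 25.2 now; the licensor offers that and keeps 4.8.
Round 3 (the licensee proposes): the licensor can get 4.8 next round, worth 0.85 × 4.8 = 4.08 now, so the licensee offers 4.08, keeping 25.92.
Round 2 (the licensor proposes): the licensee can get 25.92 next round, worth 0.84 × 25.92 = 21.7728 now. The licensor offers 21.7728 and keeps 30 − 21.7728 = 8.2272.
Round 1 (the licensee proposes): the licensor can get 8.2272 next round, worth 0.85 × 8.2272 = 6.99312 now. The licensee offers 6.99312 and keeps 30 − 6.99312 = 23.00688.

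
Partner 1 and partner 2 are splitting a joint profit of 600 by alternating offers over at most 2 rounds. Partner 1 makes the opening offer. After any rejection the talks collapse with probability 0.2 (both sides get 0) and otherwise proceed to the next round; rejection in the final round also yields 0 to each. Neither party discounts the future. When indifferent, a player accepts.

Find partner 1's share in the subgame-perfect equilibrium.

By backward induction:
Round 2 (partner 2 proposes): partner 1 will accept anything ≥ 0, so partner 2 offers 0 and keeps 600.
Round 1 (partner 1 proposes): rejecting gives partner 2 an expected 0.8 × 600 = 480, so partner 1 offers 480, keeping 120.

120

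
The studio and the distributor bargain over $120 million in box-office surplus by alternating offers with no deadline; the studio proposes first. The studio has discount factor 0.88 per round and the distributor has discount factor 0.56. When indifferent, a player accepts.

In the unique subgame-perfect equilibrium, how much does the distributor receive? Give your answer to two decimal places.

When the studio proposes, the distributor accepts any offer worth at least 0.56 times what the distributor would get by proposing next round; and vice versa.
This gives x = 120 − 0.56y and y = 120 − 0.88x, where x and y are each side's share when it proposes.
Hence (1 − 0.56·0.88)x = 120(1 − 0.56), i.e. 0.5072·x = 52.8.
x ≈ 104.1009; the distributor's share is 120 − x ≈ 15.8991.

15.90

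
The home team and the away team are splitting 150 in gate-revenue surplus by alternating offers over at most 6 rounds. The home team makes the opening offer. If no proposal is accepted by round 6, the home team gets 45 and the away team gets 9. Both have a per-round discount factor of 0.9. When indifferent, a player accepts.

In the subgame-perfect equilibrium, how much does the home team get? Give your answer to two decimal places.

Round 6 (the away team proposes): the home team gets 45 if talks fail, so the away team offers 45 and keeps 105.
Round 5 (the home team proposes): the away team can get 105 next round, worth 0.9 × 105 = 94.5 now, so the home team offers 94.5, keeping 55.5.
Round 4 (the away team proposes): the home team can get 55.5 next round, worth 0.9 × 55.5 = 49.95 now. The away team offers 49.95 and keeps 150 − 49.95 = 100.05.
Round 3 (the home team proposes): the away team can get 100.05 next round, worth 0.9 × 100.05 = 90.045 now. The home team offers 90.045 and keeps 150 − 90.045 = 59.955.
Round 2 (the away team proposes): the home team can get 59.955 next round, worth 0.9 × 59.955 = 53.9595 now; the away team offers that and keeps 96.0405.
Round 1 (the home team proposes): the away team can get 96.0405 next round, worth 0.9 × 96.0405 = 86.43645 now; the home team offers that and keeps 63.56355.

63.56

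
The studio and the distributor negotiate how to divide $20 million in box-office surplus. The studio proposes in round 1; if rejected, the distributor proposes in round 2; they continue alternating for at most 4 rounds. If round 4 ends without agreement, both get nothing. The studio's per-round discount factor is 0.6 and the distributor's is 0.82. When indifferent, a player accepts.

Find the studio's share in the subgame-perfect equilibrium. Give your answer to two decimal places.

5.37

Round 4 (the distributor proposes): the studio will accept anything ≥ 0, so the distributor offers 0 and keeps 20.
Round 3 (the studio proposes): the distributor can get 20 next round, worth 0.82 × 20 = 16.4 now; the studio offers that and keeps 3.6.
Round 2 (the distributor proposes): the studio can get 3.6 next round, worth 0.6 × 3.6 = 2.16 now. The distributor offers 2.16 and keeps 20 − 2.16 = 17.84.
Round 1 (the studio proposes): the distributor can get 17.84 next round, worth 0.82 × 17.84 = 14.6288 now; the studio offers that and keeps 5.3712.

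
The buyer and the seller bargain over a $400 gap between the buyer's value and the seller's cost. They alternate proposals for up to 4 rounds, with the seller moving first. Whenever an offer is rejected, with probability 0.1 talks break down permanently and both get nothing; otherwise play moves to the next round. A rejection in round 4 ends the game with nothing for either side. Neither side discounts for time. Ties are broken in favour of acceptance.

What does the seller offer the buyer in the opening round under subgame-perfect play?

Round 4 (the buyer proposes): rejection yields 0 for the seller; the buyer offers 0 and keeps 400.
Round 3 (the seller proposes): rejecting gives the buyer an expected 0.9 × 400 = 360. The seller offers 360 and keeps 400 − 360 = 40.
Round 2 (the buyer proposes): rejecting gives the seller an expected 0.9 × 40 = 36; the buyer offers that and keeps 364.
Round 1 (the seller proposes): rejecting gives the buyer an expected 0.9 × 364 = 327.6. The seller offers 327.6 and keeps 400 − 327.6 = 72.4.

327.6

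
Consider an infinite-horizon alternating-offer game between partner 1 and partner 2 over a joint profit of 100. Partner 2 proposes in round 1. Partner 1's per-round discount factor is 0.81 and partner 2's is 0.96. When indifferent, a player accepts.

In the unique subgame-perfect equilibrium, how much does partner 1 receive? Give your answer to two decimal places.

14.57

Let x be partner 2's share when partner 2 proposes and y be partner 1's share when partner 1 proposes.
Partner 1 accepts iff offered ≥ 0.81·y, so x = 100 − 0.81y. Symmetrically y = 100 − 0.96x.
Substituting: x = 100 − 0.81(100 − 0.96x), giving x(1 − 0.96·0.81) = 100(1 − 0.81).
So x = 100 × 0.19 / 0.2224 ≈ 85.4317, and partner 1 receives 100 − x ≈ 14.5683.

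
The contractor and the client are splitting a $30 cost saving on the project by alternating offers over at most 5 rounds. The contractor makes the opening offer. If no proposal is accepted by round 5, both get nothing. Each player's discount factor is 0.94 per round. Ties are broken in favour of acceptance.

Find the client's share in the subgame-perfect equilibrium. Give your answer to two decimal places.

Round 5 (the contractor proposes): the client will accept anything ≥ 0, so the contractor offers 0 and keeps 30.
Round 4 (the client proposes): the contractor can get 30 next round, worth 0.94 × 30 = 28.2 now. The client offers 28.2 and keeps 30 − 28.2 = 1.8.
Round 3 (the contractor proposes): the client can get 1.8 next round, worth 0.94 × 1.8 = 1.692 now. The contractor offers 1.692 and keeps 30 − 1.692 = 28.308.
Round 2 (the client proposes): the contractor can get 28.308 next round, worth 0.94 × 28.308 = 26.60952 now, so the client offers 26.60952, keeping 3.39048.
Round 1 (the contractor proposes): the client can get 3.39048 next round, worth 0.94 × 3.39048 = 3.1870512 now, so the contractor offers 3.1870512, keeping 26.8129488.

3.19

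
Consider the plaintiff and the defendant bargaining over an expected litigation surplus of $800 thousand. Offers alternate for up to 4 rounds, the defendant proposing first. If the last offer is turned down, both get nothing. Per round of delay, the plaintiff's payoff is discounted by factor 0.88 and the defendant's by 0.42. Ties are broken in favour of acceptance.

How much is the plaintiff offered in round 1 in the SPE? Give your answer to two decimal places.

668.52

Round 4 (the plaintiff proposes): rejection yields 0 for the defendant; the plaintiff offers 0 and keeps 800.
Round 3 (the defendant proposes): the plaintiff can get 800 next round, worth 0.88 × 800 = 704 now. The defendant offers 704 and keeps 800 − 704 = 96.
Round 2 (the plaintiff proposes): the defendant can get 96 next round, worth 0.42 × 96 = 40.32 now; the plaintiff offers that and keeps 759.68.
Round 1 (the defendant proposes): the plaintiff can get 759.68 next round, worth 0.88 × 759.68 = 668.5184 now. The defendant offers 668.5184 and keeps 800 − 668.5184 = 131.4816.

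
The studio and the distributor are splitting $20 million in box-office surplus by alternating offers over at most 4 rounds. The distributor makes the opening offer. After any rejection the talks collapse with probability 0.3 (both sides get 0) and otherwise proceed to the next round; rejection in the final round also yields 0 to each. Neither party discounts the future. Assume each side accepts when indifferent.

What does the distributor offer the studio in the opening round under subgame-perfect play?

11.06

By backward induction:
Round 4 (the studio proposes): rejection yields 0 for the distributor; the studio offers 0 and keeps 20.
Round 3 (the distributor proposes): rejecting gives the studio an expected 0.7 × 20 = 14. The distributor offers 14 and keeps 20 − 14 = 6.
Round 2 (the studio proposes): rejecting gives the distributor an expected 0.7 × 6 = 4.2, so the studio offers 4.2, keeping 15.8.
Round 1 (the distributor proposes): rejecting gives the studio an expected 0.7 × 15.8 = 11.06. The distributor offers 11.06 and keeps 20 − 11.06 = 8.94.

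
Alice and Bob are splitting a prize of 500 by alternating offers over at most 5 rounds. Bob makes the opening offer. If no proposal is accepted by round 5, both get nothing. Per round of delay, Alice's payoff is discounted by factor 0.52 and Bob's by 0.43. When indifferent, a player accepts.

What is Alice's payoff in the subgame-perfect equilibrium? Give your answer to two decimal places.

181.34

Round 5 (Bob proposes): rejection yields 0 for Alice; Bob offers 0 and keeps 500.
Round 4 (Alice proposes): Bob can get 500 next round, worth 0.43 × 500 = 215 now. Alice offers 215 and keeps 500 − 215 = 285.
Round 3 (Bob proposes): Alice can get 285 next round, worth 0.52 × 285 = 148.2 now. Bob offers 148.2 and keeps 500 − 148.2 = 351.8.
Round 2 (Alice proposes): Bob can get 351.8 next round, worth 0.43 × 351.8 = 151.274 now, so Alice offers 151.274, keeping 348.726.
Round 1 (Bob proposes): Alice can get 348.726 next round, worth 0.52 × 348.726 = 181.33752 now. Bob offers 181.33752 and keeps 500 − 181.33752 = 318.66248.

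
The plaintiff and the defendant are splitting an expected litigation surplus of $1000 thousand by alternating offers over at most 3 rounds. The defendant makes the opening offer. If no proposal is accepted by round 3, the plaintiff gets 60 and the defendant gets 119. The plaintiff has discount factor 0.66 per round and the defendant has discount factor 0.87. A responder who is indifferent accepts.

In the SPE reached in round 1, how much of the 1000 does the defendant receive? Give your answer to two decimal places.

879.75

Round 3 (the defendant proposes): the plaintiff gets 60 if talks fail, so the defendant offers 60 and keeps 940.
Round 2 (the plaintiff proposes): the defendant can get 940 next round, worth 0.87 × 940 = 817.8 now. The plaintiff offers 817.8 and keeps 1000 − 817.8 = 182.2.
Round 1 (the defendant proposes): the plaintiff can get 182.2 next round, worth 0.66 × 182.2 = 120.252 now; the defendant offers that and keeps 879.748.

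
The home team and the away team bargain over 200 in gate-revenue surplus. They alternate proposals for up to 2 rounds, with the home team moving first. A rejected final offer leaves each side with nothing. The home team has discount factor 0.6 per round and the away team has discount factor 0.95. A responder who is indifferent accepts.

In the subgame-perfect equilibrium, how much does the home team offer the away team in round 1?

190

Round 2 (the away team proposes): the home team will accept anything ≥ 0, so the away team offers 0 and keeps 200.
Round 1 (the home team proposes): the away team can get 200 next round, worth 0.95 × 200 = 190 now, so the home team offers 190, keeping 10.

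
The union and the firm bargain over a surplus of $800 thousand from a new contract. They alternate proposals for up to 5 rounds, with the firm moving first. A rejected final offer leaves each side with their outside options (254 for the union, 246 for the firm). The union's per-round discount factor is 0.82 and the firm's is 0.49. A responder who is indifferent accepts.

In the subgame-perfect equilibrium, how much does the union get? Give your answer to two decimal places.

509.99

Round 5 (the firm proposes): the union gets 254 if talks fail, so the firm offers 254 and keeps 546.
Round 4 (the union proposes): the firm can get 546 next round, worth 0.49 × 546 = 267.54 now; the union offers that and keeps 532.46.
Round 3 (the firm proposes): the union can get 532.46 next round, worth 0.82 × 532.46 = 436.6172 now. The firm offers 436.6172 and keeps 800 − 436.6172 = 363.3828.
Round 2 (the union proposes): the firm can get 363.3828 next round, worth 0.49 × 363.3828 = 178.057572 now, so the union offers 178.057572, keeping 621.942428.
Round 1 (the firm proposes): the union can get 621.942428 next round, worth 0.82 × 621.942428 = 509.99279096 now, so the firm offers 509.99279096, keeping 290.00720904.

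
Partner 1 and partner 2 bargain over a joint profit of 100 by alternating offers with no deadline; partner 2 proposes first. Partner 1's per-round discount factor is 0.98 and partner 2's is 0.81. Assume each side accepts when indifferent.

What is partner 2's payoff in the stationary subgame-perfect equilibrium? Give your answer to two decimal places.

When partner 2 proposes, partner 1 accepts any offer worth at least 0.98 times what partner 1 would get by proposing next round; and vice versa.
This gives x = 100 − 0.98y and y = 100 − 0.81x, where x and y are each side's share when it proposes.
Hence (1 − 0.98·0.81)x = 100(1 − 0.98), i.e. 0.2062·x = 2.
x ≈ 9.6993; partner 1's share is 100 − x ≈ 90.3007.

9.70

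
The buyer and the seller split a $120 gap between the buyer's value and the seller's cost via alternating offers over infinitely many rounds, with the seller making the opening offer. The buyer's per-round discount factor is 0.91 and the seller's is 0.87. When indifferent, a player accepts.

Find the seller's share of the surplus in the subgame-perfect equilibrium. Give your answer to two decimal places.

51.85

In a stationary SPE each proposer offers the other exactly their discounted continuation value.
If the seller keeps x when proposing and the buyer keeps y when proposing, then x = 120 − 0.91y and y = 120 − 0.87x.
Solving: x = 120(1 − 0.91) / (1 − 0.87·0.91) = 10.8 / 0.2083 ≈ 51.8483.
The buyer gets 120 − 51.8483 ≈ 68.1517.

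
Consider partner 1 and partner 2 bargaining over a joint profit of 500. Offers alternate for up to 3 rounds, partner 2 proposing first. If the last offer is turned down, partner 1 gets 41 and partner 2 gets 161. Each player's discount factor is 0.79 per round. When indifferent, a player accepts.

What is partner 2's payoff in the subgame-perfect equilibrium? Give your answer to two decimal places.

Round 3 (partner 2 proposes): partner 1 gets 41 if talks fail, so partner 2 offers 41 and keeps 459.
Round 2 (partner 1 proposes): partner 2 can get 459 next round, worth 0.79 × 459 = 362.61 now; partner 1 offers that and keeps 137.39.
Round 1 (partner 2 proposes): partner 1 can get 137.39 next round, worth 0.79 × 137.39 = 108.5381 now; partner 2 offers that and keeps 391.4619.

391.46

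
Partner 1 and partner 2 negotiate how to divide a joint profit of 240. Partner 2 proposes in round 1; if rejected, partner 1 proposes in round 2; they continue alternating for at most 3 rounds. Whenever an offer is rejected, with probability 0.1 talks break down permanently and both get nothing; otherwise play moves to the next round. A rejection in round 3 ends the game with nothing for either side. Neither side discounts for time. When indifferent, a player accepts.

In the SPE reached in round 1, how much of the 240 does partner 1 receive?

21.6

Round 3 (partner 2 proposes): rejection yields 0 for partner 1; partner 2 offers 0 and keeps 240.
Round 2 (partner 1 proposes): rejecting gives partner 2 an expected 0.9 × 240 = 216. Partner 1 offers 216 and keeps 240 − 216 = 24.
Round 1 (partner 2 proposes): rejecting gives partner 1 an expected 0.9 × 24 = 21.6. Partner 2 offers 21.6 and keeps 240 − 21.6 = 218.4.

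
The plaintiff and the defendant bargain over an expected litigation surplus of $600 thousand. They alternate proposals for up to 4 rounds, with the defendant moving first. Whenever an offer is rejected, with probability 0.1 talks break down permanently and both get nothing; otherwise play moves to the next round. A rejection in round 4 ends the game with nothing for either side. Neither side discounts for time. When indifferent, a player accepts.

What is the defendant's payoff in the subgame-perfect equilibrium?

By backward induction:
Round 4 (the plaintiff proposes): rejection yields 0 for the defendant; the plaintiff offers 0 and keeps 600.
Round 3 (the defendant proposes): rejecting gives the plaintiff an expected 0.9 × 600 = 540, so the defendant offers 540, keeping 60.
Round 2 (the plaintiff proposes): rejecting gives the defendant an expected 0.9 × 60 = 54; the plaintiff offers that and keeps 546.
Round 1 (the defendant proposes): rejecting gives the plaintiff an expected 0.9 × 546 = 491.4, so the defendant offers 491.4, keeping 108.6.

108.6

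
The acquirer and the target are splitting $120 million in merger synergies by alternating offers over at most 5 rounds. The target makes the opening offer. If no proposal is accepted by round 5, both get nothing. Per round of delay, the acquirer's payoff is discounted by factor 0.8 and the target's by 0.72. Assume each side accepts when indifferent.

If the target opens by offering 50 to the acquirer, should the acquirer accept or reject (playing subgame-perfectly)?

Round 5 (the target proposes): rejection yields 0 for the acquirer; the target offers 0 and keeps 120.
Round 4 (the acquirer proposes): the target can get 120 next round, worth 0.72 × 120 = 86.4 now; the acquirer offers that and keeps 33.6.
Round 3 (the target proposes): the acquirer can get 33.6 next round, worth 0.8 × 33.6 = 26.88 now; the target offers that and keeps 93.12.
Round 2 (the acquirer proposes): the target can get 93.12 next round, worth 0.72 × 93.12 = 67.0464 now. The acquirer offers 67.0464 and keeps 120 − 67.0464 = 52.9536.
So by rejecting in round 1, the acquirer gets 52.9536 next round, worth 0.8 × 52.9536 = 42.36288 now.
Offer 50 ≥ 42.36288, so the acquirer accepts.

Accept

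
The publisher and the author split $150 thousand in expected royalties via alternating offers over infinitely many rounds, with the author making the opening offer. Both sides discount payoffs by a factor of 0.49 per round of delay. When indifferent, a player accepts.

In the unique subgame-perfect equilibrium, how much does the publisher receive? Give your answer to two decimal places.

49.33

When the author proposes, the publisher accepts any offer worth at least 0.49 times what the publisher would get by proposing next round; and vice versa.
This gives x = 150 − 0.49y and y = 150 − 0.49x, where x and y are each side's share when it proposes.
Hence (1 − 0.49·0.49)x = 150(1 − 0.49), i.e. 0.7599·x = 76.5.
x ≈ 100.6711; the publisher's share is 150 − x ≈ 49.3289.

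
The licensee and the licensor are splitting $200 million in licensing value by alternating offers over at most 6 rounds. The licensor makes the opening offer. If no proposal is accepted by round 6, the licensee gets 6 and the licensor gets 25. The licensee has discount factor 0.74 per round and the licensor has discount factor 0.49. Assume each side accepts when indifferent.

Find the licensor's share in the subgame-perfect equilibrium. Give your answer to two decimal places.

80.12

Round 6 (the licensee proposes): the licensor gets 25 if talks fail, so the licensee offers 25 and keeps 175.
Round 5 (the licensor proposes): the licensee can get 175 next round, worth 0.74 × 175 = 129.5 now, so the licensor offers 129.5, keeping 70.5.
Round 4 (the licensee proposes): the licensor can get 70.5 next round, worth 0.49 × 70.5 = 34.545 now, so the licensee offers 34.545, keeping 165.455.
Round 3 (the licensor proposes): the licensee can get 165.455 next round, worth 0.74 × 165.455 = 122.4367 now; the licensor offers that and keeps 77.5633.
Round 2 (the licensee proposes): the licensor can get 77.5633 next round, worth 0.49 × 77.5633 = 38.006017 now; the licensee offers that and keeps 161.993983.
Round 1 (the licensor proposes): the licensee can get 161.993983 next round, worth 0.74 × 161.993983 = 119.87554742 now. The licensor offers 119.87554742 and keeps 200 − 119.87554742 = 80.12445258.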